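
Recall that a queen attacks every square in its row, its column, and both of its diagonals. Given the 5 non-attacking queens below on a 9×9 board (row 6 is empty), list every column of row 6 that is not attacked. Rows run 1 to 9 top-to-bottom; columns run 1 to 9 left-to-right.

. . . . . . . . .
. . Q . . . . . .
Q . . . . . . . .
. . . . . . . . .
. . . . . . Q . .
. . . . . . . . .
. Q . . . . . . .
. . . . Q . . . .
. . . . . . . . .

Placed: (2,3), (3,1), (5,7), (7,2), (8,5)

columns 9

(2,3) attacks row 6 at column 3 and diagonals 7.
(3,1) attacks row 6 at column 1 and diagonals 4.
(5,7) attacks row 6 at column 7 and diagonals 6, 8.
(7,2) attacks row 6 at column 2 and diagonals 1, 3.
(8,5) attacks row 6 at column 5 and diagonals 3, 7.
Attacked columns: {1, 2, 3, 4, 5, 6, 7, 8}. Safe: {9}.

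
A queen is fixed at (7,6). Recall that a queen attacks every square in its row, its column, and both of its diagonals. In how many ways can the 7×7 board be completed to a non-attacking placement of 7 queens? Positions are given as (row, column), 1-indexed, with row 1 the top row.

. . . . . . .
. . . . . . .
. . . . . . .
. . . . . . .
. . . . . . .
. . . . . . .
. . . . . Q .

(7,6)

7

Branch on row 1: col 1 → 1; col 2 → 4; col 3 → 1; col 4 → 1; col 5 → 0; col 7 → 0.
Sum: 1 + 4 + 1 + 1 + 0 + 0 = 7.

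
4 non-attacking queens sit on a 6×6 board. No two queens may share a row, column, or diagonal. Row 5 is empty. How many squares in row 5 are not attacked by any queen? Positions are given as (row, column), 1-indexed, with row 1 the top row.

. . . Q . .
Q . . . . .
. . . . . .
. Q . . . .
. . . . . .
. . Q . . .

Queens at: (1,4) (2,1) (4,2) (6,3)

(1,4) attacks row 5 at column 4.
(2,1) attacks row 5 at column 1 and diagonals 4.
(4,2) attacks row 5 at column 2 and diagonals 1, 3.
(6,3) attacks row 5 at column 3 and diagonals 2, 4.
Attacked columns: {1, 2, 3, 4}. Safe: {5, 6}.

2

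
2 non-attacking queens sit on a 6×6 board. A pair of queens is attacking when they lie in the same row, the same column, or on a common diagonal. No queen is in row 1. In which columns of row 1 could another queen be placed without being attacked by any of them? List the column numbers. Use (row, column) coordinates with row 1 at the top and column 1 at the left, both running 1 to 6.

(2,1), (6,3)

columns 4, 5, 6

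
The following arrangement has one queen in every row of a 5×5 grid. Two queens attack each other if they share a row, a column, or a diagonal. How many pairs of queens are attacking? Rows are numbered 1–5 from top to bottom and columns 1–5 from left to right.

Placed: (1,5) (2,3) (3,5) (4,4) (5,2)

Same column: (1,5)–(3,5) (column 5).
Same diagonal: (3,5)–(4,4) (|3−4| = |5−4| = 1).
Total attacking pairs: 2.

2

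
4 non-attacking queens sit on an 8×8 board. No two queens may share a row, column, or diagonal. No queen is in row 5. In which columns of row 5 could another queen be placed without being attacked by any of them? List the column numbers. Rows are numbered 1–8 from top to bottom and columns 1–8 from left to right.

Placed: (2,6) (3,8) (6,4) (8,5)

columns 1, 7

(2,6) attacks row 5 at column 6 and diagonals 3.
(3,8) attacks row 5 at column 8 and diagonals 6.
(6,4) attacks row 5 at column 4 and diagonals 3, 5.
(8,5) attacks row 5 at column 5 and diagonals 2, 8.
Attacked columns: {2, 3, 4, 5, 6, 8}. Safe: {1, 7}.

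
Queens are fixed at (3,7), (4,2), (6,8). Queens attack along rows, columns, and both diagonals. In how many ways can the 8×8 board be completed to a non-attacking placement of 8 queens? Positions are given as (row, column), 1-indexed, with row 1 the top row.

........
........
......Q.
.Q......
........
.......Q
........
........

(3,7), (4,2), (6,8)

1

Branch on row 1: col 1 → 0; col 4 → 0; col 6 → 1.
Sum: 0 + 0 + 1 = 1.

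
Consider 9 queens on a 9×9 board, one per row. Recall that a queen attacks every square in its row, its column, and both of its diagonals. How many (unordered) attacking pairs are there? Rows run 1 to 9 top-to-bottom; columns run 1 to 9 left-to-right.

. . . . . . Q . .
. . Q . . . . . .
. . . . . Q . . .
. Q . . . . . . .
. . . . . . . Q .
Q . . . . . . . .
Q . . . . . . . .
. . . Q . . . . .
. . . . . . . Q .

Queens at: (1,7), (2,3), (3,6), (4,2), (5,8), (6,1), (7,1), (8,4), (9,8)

4

Same column: (5,8)–(9,8) (column 8); (6,1)–(7,1) (column 1).
Same diagonal: (1,7)–(7,1) (|1−7| = |7−1| = 6); (3,6)–(5,8) (|3−5| = |6−8| = 2).
Total attacking pairs: 4.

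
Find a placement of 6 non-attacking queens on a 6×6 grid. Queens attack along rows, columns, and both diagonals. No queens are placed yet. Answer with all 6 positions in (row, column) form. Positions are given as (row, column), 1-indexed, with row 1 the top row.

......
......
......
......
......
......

(1,3) (2,6) (3,2) (4,5) (5,1) (6,4)

Row 1: Safe: 1, 2, 3, 4, 5, 6. Place at column 3.
Row 2: attacked by (1,3)→{2,3,4}. Safe: 1, 5, 6. Place at column 6.
Row 3: attacked by (1,3)→{1,3,5}; (2,6)→{5,6}. Safe: 2, 4. Place at column 2.
Row 4: attacked by (1,3)→{3,6}; (2,6)→{4,6}; (3,2)→{1,2,3}. Safe: 5. Place at column 5.
Row 5: attacked by (1,3)→{3}; (2,6)→{3,6}; (3,2)→{2,4}; (4,5)→{4,5,6}. Safe: 1. Place at column 1.
Row 6: attacked by (1,3)→{3}; (2,6)→{2,6}; (3,2)→{2,5}; (4,5)→{3,5}; (5,1)→{1,2}. Safe: 4. Place at column 4.
Columns [3, 6, 2, 5, 1, 4], r−c [-2, -4, 1, -1, 4, 2], r+c [4, 8, 5, 9, 6, 10] are all distinct, so no two queens attack.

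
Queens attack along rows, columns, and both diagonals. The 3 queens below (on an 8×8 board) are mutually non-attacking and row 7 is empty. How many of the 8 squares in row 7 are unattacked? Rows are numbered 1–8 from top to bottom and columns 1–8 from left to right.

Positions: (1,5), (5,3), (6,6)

3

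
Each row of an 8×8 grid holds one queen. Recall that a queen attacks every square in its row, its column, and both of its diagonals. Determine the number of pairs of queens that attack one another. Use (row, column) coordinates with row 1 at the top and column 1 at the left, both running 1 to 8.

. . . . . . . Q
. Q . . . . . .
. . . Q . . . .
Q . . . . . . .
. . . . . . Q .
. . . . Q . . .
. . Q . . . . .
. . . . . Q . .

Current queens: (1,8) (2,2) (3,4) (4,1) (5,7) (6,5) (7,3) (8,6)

0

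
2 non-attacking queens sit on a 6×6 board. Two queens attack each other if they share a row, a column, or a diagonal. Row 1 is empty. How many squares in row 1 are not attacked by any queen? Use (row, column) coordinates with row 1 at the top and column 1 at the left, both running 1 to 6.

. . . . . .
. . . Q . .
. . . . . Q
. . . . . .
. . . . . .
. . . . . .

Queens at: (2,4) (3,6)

2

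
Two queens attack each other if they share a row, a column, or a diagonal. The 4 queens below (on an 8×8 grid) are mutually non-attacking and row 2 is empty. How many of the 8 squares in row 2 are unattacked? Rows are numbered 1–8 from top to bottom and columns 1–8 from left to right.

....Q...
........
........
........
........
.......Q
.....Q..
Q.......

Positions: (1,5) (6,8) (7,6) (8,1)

2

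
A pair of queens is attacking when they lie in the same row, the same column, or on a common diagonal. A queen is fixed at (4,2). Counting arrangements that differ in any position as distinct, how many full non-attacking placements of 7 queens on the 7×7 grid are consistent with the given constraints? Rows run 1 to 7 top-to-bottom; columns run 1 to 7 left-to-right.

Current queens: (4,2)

6

Branch on row 1: col 1 → 1; col 3 → 2; col 4 → 2; col 6 → 0; col 7 → 1.
Sum: 1 + 2 + 2 + 0 + 1 = 6.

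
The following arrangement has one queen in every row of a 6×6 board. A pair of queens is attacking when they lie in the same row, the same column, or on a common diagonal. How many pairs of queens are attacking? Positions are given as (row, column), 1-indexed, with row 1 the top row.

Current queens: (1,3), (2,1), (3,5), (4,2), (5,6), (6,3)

2

Same column: (1,3)–(6,3) (column 3).
Same diagonal: (1,3)–(3,5) (|1−3| = |3−5| = 2).
Total attacking pairs: 2.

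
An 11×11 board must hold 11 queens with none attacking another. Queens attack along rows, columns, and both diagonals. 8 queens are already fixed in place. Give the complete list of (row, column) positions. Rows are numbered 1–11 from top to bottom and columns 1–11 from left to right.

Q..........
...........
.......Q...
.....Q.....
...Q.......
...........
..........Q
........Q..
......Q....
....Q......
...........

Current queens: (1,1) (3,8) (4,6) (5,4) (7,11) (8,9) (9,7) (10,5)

(1,1) (2,10) (3,8) (4,6) (5,4) (6,2) (7,11) (8,9) (9,7) (10,5) (11,3)

Row 2: attacked by (1,1)→{1,2}; (3,8)→{7,8,9}; (4,6)→{4,6,8}; (5,4)→{1,4,7}; (7,11)→{6,11}; (8,9)→{3,9}; (9,7)→{7}; (10,5)→{5}. Safe: 10. Place at column 10.
Row 6: attacked by (1,1)→{1,6}; (2,10)→{6,10}; (3,8)→{5,8,11}; (4,6)→{4,6,8}; (5,4)→{3,4,5}; (7,11)→{10,11}; (8,9)→{7,9,11}; (9,7)→{4,7,10}; (10,5)→{1,5,9}. Safe: 2. Place at column 2.
Row 11: attacked by (1,1)→{1,11}; (2,10)→{1,10}; (3,8)→{8}; (4,6)→{6}; (5,4)→{4,10}; (6,2)→{2,7}; (7,11)→{7,11}; (8,9)→{6,9}; (9,7)→{5,7,9}; (10,5)→{4,5,6}. Safe: 3. Place at column 3.
Columns [1, 10, 8, 6, 4, 2, 11, 9, 7, 5, 3], r−c [0, -8, -5, -2, 1, 4, -4, -1, 2, 5, 8], r+c [2, 12, 11, 10, 9, 8, 18, 17, 16, 15, 14] are all distinct, so no two queens attack.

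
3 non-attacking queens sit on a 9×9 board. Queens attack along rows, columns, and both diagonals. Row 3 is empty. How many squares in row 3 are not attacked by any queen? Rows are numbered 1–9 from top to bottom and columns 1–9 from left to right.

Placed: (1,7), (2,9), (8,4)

4

(1,7) attacks row 3 at column 7 and diagonals 5, 9.
(2,9) attacks row 3 at column 9 and diagonals 8.
(8,4) attacks row 3 at column 4 and diagonals 9.
Attacked columns: {4, 5, 7, 8, 9}. Safe: {1, 2, 3, 6}.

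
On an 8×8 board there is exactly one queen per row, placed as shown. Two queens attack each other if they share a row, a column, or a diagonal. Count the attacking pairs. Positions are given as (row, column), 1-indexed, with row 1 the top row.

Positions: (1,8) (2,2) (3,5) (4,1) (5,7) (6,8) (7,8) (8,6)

Same column: (1,8)–(6,8) (column 8); (1,8)–(7,8) (column 8); (6,8)–(7,8) (column 8).
Same diagonal: (3,5)–(5,7) (|3−5| = |5−7| = 2); (3,5)–(6,8) (|3−6| = |5−8| = 3); (5,7)–(6,8) (|5−6| = |7−8| = 1); (6,8)–(8,6) (|6−8| = |8−6| = 2).
Total attacking pairs: 7.

7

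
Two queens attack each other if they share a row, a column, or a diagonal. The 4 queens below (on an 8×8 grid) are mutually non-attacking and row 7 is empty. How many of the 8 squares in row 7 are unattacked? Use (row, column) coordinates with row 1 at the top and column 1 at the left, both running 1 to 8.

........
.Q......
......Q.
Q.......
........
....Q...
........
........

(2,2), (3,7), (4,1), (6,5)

(2,2) attacks row 7 at column 2 and diagonals 7.
(3,7) attacks row 7 at column 7 and diagonals 3.
(4,1) attacks row 7 at column 1 and diagonals 4.
(6,5) attacks row 7 at column 5 and diagonals 4, 6.
Attacked columns: {1, 2, 3, 4, 5, 6, 7}. Safe: {8}.

1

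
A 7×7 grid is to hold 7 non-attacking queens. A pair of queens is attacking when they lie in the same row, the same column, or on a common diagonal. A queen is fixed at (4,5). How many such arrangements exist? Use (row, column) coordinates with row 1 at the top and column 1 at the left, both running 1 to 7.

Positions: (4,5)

Branch on row 1: col 1 → 0; col 3 → 1; col 4 → 1; col 6 → 1; col 7 → 1.
Sum: 0 + 1 + 1 + 1 + 1 = 4.

4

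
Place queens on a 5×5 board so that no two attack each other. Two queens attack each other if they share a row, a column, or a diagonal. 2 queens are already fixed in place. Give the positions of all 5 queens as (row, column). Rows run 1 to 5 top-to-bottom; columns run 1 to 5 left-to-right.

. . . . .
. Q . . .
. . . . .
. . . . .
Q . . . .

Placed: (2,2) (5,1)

Row 1: attacked by (2,2)→{1,2,3}; (5,1)→{1,5}. Safe: 4. Place at column 4.
Row 3: attacked by (1,4)→{2,4}; (2,2)→{1,2,3}; (5,1)→{1,3}. Safe: 5. Place at column 5.
Row 4: attacked by (1,4)→{1,4}; (2,2)→{2,4}; (3,5)→{4,5}; (5,1)→{1,2}. Safe: 3. Place at column 3.
Columns [4, 2, 5, 3, 1], r−c [-3, 0, -2, 1, 4], r+c [5, 4, 8, 7, 6] are all distinct, so no two queens attack.

(1,4) (2,2) (3,5) (4,3) (5,1)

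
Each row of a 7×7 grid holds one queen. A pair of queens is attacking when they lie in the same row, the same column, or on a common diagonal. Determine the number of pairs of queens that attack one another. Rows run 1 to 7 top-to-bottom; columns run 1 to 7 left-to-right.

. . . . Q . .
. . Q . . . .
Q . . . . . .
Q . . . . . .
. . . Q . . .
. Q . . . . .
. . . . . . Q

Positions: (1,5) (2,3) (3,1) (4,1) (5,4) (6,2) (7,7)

2

Same column: (3,1)–(4,1) (column 1).
Same diagonal: (2,3)–(4,1) (|2−4| = |3−1| = 2).
Total attacking pairs: 2.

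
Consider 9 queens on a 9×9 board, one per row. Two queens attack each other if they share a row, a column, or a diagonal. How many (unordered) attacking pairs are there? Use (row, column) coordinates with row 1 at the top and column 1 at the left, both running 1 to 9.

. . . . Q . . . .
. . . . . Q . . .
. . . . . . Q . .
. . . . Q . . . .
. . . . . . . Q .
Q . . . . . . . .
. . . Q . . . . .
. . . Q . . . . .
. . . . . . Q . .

6

Same column: (1,5)–(4,5) (column 5); (3,7)–(9,7) (column 7); (7,4)–(8,4) (column 4).
Same diagonal: (1,5)–(2,6) (|1−2| = |5−6| = 1); (1,5)–(3,7) (|1−3| = |5−7| = 2); (2,6)–(3,7) (|2−3| = |6−7| = 1).
Total attacking pairs: 6.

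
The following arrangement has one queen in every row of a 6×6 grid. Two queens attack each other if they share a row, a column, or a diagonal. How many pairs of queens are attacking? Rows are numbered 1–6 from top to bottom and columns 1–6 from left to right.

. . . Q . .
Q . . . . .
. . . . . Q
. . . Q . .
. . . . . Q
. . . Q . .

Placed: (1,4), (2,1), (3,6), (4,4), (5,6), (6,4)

Same column: (1,4)–(4,4) (column 4); (1,4)–(6,4) (column 4); (3,6)–(5,6) (column 6); (4,4)–(6,4) (column 4).
Same diagonal: (1,4)–(3,6) (|1−3| = |4−6| = 2).
Total attacking pairs: 5.

5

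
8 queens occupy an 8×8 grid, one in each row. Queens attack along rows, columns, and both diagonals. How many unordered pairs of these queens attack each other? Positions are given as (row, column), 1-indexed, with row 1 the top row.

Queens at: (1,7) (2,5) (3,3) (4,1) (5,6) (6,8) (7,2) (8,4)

0

All columns are distinct and no two queens satisfy |Δrow| = |Δcol|, so no pair attacks.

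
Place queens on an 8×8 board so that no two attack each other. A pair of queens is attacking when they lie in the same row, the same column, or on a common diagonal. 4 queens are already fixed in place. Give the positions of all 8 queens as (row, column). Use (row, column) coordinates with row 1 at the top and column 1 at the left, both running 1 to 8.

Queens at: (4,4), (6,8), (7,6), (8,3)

Row 1: attacked by (4,4)→{1,4,7}; (6,8)→{3,8}; (7,6)→{6}; (8,3)→{3}. Safe: 2, 5. Place at column 2.
Row 2: attacked by (1,2)→{1,2,3}; (4,4)→{2,4,6}; (6,8)→{4,8}; (7,6)→{1,6}; (8,3)→{3}. Safe: 5, 7. Place at column 5.
Row 3: attacked by (1,2)→{2,4}; (2,5)→{4,5,6}; (4,4)→{3,4,5}; (6,8)→{5,8}; (7,6)→{2,6}; (8,3)→{3,8}. Safe: 1, 7. Place at column 7.
Row 5: attacked by (1,2)→{2,6}; (2,5)→{2,5,8}; (3,7)→{5,7}; (4,4)→{3,4,5}; (6,8)→{7,8}; (7,6)→{4,6,8}; (8,3)→{3,6}. Safe: 1. Place at column 1.
Columns [2, 5, 7, 4, 1, 8, 6, 3], r−c [-1, -3, -4, 0, 4, -2, 1, 5], r+c [3, 7, 10, 8, 6, 14, 13, 11] are all distinct, so no two queens attack.

(1,2) (2,5) (3,7) (4,4) (5,1) (6,8) (7,6) (8,3)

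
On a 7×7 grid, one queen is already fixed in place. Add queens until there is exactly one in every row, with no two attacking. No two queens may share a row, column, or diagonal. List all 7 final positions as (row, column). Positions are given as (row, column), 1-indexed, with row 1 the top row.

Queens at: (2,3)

(1,6) (2,3) (3,1) (4,4) (5,7) (6,5) (7,2)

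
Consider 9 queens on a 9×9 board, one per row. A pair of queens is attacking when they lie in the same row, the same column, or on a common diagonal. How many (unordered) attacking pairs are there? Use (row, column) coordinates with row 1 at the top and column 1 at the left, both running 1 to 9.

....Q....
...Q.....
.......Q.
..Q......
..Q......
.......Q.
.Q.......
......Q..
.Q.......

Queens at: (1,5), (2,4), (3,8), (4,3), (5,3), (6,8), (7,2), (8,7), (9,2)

7

Same column: (3,8)–(6,8) (column 8); (4,3)–(5,3) (column 3); (7,2)–(9,2) (column 2).
Same diagonal: (1,5)–(2,4) (|1−2| = |5−4| = 1); (2,4)–(6,8) (|2−6| = |4−8| = 4); (3,8)–(9,2) (|3−9| = |8−2| = 6); (4,3)–(8,7) (|4−8| = |3−7| = 4).
Total attacking pairs: 7.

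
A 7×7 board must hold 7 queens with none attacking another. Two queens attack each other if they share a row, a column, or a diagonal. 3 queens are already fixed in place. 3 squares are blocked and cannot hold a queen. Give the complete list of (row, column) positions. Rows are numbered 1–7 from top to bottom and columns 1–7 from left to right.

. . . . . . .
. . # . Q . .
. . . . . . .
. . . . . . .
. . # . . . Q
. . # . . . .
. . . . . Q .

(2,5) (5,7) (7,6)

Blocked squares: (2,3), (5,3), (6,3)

Row 1: attacked by (2,5)→{4,5,6}; (5,7)→{3,7}; (7,6)→{6}. Safe: 1, 2. Place at column 2.
Row 3: attacked by (1,2)→{2,4}; (2,5)→{4,5,6}; (5,7)→{5,7}; (7,6)→{2,6}. Safe: 1, 3. Place at column 3.
Row 4: attacked by (1,2)→{2,5}; (2,5)→{3,5,7}; (3,3)→{2,3,4}; (5,7)→{6,7}; (7,6)→{3,6}. Safe: 1. Place at column 1.
Row 6: attacked by (1,2)→{2,7}; (2,5)→{1,5}; (3,3)→{3,6}; (4,1)→{1,3}; (5,7)→{6,7}; (7,6)→{5,6,7}. Blocked: 3. Safe: 4. Place at column 4.
Columns [2, 5, 3, 1, 7, 4, 6], r−c [-1, -3, 0, 3, -2, 2, 1], r+c [3, 7, 6, 5, 12, 10, 13] are all distinct, so no two queens attack.

(1,2) (2,5) (3,3) (4,1) (5,7) (6,4) (7,6)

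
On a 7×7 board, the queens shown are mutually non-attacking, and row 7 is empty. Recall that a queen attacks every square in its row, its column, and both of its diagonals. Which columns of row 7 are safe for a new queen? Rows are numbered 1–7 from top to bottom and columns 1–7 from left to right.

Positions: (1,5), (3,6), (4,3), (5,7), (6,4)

(1,5) attacks row 7 at column 5.
(3,6) attacks row 7 at column 6 and diagonals 2.
(4,3) attacks row 7 at column 3 and diagonals 6.
(5,7) attacks row 7 at column 7 and diagonals 5.
(6,4) attacks row 7 at column 4 and diagonals 3, 5.
Attacked columns: {2, 3, 4, 5, 6, 7}. Safe: {1}.

columns 1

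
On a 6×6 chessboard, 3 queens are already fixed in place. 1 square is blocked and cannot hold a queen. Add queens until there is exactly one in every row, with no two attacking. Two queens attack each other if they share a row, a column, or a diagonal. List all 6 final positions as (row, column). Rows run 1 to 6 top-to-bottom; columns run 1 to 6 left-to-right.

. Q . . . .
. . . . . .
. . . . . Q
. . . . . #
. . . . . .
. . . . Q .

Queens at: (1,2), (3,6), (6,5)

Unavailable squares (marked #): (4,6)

Row 2: attacked by (1,2)→{1,2,3}; (3,6)→{5,6}; (6,5)→{1,5}. Safe: 4. Place at column 4.
Row 4: attacked by (1,2)→{2,5}; (2,4)→{2,4,6}; (3,6)→{5,6}; (6,5)→{3,5}. Blocked: 6. Safe: 1. Place at column 1.
Row 5: attacked by (1,2)→{2,6}; (2,4)→{1,4}; (3,6)→{4,6}; (4,1)→{1,2}; (6,5)→{4,5,6}. Safe: 3. Place at column 3.
Columns [2, 4, 6, 1, 3, 5], r−c [-1, -2, -3, 3, 2, 1], r+c [3, 6, 9, 5, 8, 11] are all distinct, so no two queens attack.

(1,2) (2,4) (3,6) (4,1) (5,3) (6,5)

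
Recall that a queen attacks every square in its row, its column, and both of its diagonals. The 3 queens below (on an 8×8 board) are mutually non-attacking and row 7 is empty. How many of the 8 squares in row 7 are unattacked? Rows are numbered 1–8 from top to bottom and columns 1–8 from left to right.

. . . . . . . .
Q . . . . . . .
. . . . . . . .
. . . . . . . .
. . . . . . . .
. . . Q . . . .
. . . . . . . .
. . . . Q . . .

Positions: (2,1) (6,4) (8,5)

3

(2,1) attacks row 7 at column 1 and diagonals 6.
(6,4) attacks row 7 at column 4 and diagonals 3, 5.
(8,5) attacks row 7 at column 5 and diagonals 4, 6.
Attacked columns: {1, 3, 4, 5, 6}. Safe: {2, 7, 8}.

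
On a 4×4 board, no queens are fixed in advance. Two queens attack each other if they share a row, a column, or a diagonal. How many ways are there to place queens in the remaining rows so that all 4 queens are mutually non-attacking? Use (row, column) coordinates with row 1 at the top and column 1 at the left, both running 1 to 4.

2

Branch on row 1: col 1 → 0; col 2 → 1; col 3 → 1; col 4 → 0.
Sum: 0 + 1 + 1 + 0 = 2.
(This is the classic 4-queens count.)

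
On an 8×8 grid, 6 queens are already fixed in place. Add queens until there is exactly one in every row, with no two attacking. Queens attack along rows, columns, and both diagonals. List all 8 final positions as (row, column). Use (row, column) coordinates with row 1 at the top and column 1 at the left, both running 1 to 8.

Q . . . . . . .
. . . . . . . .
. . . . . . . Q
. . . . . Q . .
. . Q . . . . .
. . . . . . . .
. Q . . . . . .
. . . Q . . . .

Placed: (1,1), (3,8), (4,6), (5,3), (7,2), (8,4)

Row 2: attacked by (1,1)→{1,2}; (3,8)→{7,8}; (4,6)→{4,6,8}; (5,3)→{3,6}; (7,2)→{2,7}; (8,4)→{4}. Safe: 5. Place at column 5.
Row 6: attacked by (1,1)→{1,6}; (2,5)→{1,5}; (3,8)→{5,8}; (4,6)→{4,6,8}; (5,3)→{2,3,4}; (7,2)→{1,2,3}; (8,4)→{2,4,6}. Safe: 7. Place at column 7.
Columns [1, 5, 8, 6, 3, 7, 2, 4], r−c [0, -3, -5, -2, 2, -1, 5, 4], r+c [2, 7, 11, 10, 8, 13, 9, 12] are all distinct, so no two queens attack.

(1,1) (2,5) (3,8) (4,6) (5,3) (6,7) (7,2) (8,4)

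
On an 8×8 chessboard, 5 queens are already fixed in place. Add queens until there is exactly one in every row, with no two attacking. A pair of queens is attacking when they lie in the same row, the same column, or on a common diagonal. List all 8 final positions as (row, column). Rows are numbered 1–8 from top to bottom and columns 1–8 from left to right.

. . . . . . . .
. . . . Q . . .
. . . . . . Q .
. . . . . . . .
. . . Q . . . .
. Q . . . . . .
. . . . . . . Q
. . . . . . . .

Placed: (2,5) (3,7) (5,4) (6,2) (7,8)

Row 1: attacked by (2,5)→{4,5,6}; (3,7)→{5,7}; (5,4)→{4,8}; (6,2)→{2,7}; (7,8)→{2,8}. Safe: 1, 3. Place at column 3.
Row 4: attacked by (1,3)→{3,6}; (2,5)→{3,5,7}; (3,7)→{6,7,8}; (5,4)→{3,4,5}; (6,2)→{2,4}; (7,8)→{5,8}. Safe: 1. Place at column 1.
Row 8: attacked by (1,3)→{3}; (2,5)→{5}; (3,7)→{2,7}; (4,1)→{1,5}; (5,4)→{1,4,7}; (6,2)→{2,4}; (7,8)→{7,8}. Safe: 6. Place at column 6.
Columns [3, 5, 7, 1, 4, 2, 8, 6], r−c [-2, -3, -4, 3, 1, 4, -1, 2], r+c [4, 7, 10, 5, 9, 8, 15, 14] are all distinct, so no two queens attack.

(1,3) (2,5) (3,7) (4,1) (5,4) (6,2) (7,8) (8,6)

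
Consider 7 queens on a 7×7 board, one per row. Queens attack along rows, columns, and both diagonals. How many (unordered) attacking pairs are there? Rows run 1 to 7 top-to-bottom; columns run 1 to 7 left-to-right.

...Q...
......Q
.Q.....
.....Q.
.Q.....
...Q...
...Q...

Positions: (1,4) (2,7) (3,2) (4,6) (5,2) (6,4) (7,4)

Same column: (1,4)–(6,4) (column 4); (1,4)–(7,4) (column 4); (3,2)–(5,2) (column 2); (6,4)–(7,4) (column 4).
Same diagonal: (1,4)–(3,2) (|1−3| = |4−2| = 2); (4,6)–(6,4) (|4−6| = |6−4| = 2); (5,2)–(7,4) (|5−7| = |2−4| = 2).
Total attacking pairs: 7.

7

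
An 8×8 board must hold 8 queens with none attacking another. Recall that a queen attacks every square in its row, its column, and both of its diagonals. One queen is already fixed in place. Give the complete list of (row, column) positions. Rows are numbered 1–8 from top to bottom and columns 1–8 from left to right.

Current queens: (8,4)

(1,2) (2,5) (3,7) (4,1) (5,3) (6,8) (7,6) (8,4)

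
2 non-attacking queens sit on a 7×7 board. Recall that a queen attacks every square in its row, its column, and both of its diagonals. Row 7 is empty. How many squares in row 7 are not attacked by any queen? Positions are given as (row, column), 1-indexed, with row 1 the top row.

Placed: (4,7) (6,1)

3

(4,7) attacks row 7 at column 7 and diagonals 4.
(6,1) attacks row 7 at column 1 and diagonals 2.
Attacked columns: {1, 2, 4, 7}. Safe: {3, 5, 6}.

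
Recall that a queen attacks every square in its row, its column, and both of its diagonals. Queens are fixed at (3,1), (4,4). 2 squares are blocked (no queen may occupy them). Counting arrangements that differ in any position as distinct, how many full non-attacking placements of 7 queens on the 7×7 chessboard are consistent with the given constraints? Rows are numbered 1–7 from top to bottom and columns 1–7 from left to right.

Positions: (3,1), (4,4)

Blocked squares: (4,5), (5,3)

Branch on row 1: col 2 → 1; col 5 → 0; col 6 → 1.
Sum: 1 + 0 + 1 = 2.

2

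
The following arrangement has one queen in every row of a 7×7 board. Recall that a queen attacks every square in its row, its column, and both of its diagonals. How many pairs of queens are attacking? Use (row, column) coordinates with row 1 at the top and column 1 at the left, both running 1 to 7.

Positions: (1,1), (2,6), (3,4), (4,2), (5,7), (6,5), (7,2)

1

Same column: (4,2)–(7,2) (column 2).
Total attacking pairs: 1.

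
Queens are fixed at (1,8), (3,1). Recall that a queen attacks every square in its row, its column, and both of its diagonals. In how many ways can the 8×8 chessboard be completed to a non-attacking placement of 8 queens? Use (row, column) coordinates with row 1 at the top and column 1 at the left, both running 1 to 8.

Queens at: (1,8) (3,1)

Branch on row 2: col 3 → 1; col 4 → 1; col 5 → 0; col 6 → 0.
Sum: 1 + 1 + 0 + 0 = 2.

2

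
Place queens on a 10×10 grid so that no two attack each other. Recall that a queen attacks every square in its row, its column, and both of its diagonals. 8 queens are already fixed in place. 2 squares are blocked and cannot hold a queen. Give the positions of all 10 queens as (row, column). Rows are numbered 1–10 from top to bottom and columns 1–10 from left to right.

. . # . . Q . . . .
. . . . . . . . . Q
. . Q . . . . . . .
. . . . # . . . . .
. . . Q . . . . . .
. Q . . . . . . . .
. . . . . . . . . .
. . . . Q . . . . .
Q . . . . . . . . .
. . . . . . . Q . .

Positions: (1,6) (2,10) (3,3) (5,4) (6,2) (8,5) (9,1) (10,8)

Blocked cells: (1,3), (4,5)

(1,6) (2,10) (3,3) (4,7) (5,4) (6,2) (7,9) (8,5) (9,1) (10,8)

Row 4: attacked by (1,6)→{3,6,9}; (2,10)→{8,10}; (3,3)→{2,3,4}; (5,4)→{3,4,5}; (6,2)→{2,4}; (8,5)→{1,5,9}; (9,1)→{1,6}; (10,8)→{2,8}. Blocked: 5. Safe: 7. Place at column 7.
Row 7: attacked by (1,6)→{6}; (2,10)→{5,10}; (3,3)→{3,7}; (4,7)→{4,7,10}; (5,4)→{2,4,6}; (6,2)→{1,2,3}; (8,5)→{4,5,6}; (9,1)→{1,3}; (10,8)→{5,8}. Safe: 9. Place at column 9.
Columns [6, 10, 3, 7, 4, 2, 9, 5, 1, 8], r−c [-5, -8, 0, -3, 1, 4, -2, 3, 8, 2], r+c [7, 12, 6, 11, 9, 8, 16, 13, 10, 18] are all distinct, so no two queens attack.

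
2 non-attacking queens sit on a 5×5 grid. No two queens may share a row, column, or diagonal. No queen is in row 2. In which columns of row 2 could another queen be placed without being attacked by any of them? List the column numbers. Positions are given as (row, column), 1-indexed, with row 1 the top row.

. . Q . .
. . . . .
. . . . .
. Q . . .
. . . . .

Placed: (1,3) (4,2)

columns 1, 5

(1,3) attacks row 2 at column 3 and diagonals 2, 4.
(4,2) attacks row 2 at column 2 and diagonals 4.
Attacked columns: {2, 3, 4}. Safe: {1, 5}.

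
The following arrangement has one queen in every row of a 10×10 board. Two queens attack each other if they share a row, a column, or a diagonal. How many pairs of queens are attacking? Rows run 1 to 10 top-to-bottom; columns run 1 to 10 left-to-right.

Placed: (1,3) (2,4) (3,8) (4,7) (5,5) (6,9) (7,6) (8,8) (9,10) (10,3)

7

Same column: (1,3)–(10,3) (column 3); (3,8)–(8,8) (column 8).
Same diagonal: (1,3)–(2,4) (|1−2| = |3−4| = 1); (3,8)–(4,7) (|3−4| = |8−7| = 1); (4,7)–(6,9) (|4−6| = |7−9| = 2); (5,5)–(8,8) (|5−8| = |5−8| = 3); (7,6)–(10,3) (|7−10| = |6−3| = 3).
Total attacking pairs: 7.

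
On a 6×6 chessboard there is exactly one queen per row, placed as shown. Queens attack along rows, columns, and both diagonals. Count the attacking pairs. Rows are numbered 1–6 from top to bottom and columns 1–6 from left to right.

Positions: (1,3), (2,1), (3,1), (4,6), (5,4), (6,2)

Same column: (2,1)–(3,1) (column 1).
Same diagonal: (1,3)–(3,1) (|1−3| = |3−1| = 2); (1,3)–(4,6) (|1−4| = |3−6| = 3); (2,1)–(5,4) (|2−5| = |1−4| = 3).
Total attacking pairs: 4.

4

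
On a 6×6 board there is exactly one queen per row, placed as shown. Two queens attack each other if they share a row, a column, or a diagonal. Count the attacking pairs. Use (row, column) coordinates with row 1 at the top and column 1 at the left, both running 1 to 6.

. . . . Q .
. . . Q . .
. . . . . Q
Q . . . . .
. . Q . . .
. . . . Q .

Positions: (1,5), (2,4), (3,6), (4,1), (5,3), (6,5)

2

Same column: (1,5)–(6,5) (column 5).
Same diagonal: (1,5)–(2,4) (|1−2| = |5−4| = 1).
Total attacking pairs: 2.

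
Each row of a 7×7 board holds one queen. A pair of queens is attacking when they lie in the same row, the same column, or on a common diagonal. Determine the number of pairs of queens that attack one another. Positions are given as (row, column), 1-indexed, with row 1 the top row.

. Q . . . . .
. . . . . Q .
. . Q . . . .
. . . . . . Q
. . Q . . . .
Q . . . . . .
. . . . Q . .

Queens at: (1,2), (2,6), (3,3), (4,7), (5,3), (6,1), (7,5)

Same column: (3,3)–(5,3) (column 3).
Same diagonal: (2,6)–(5,3) (|2−5| = |6−3| = 3); (5,3)–(7,5) (|5−7| = |3−5| = 2).
Total attacking pairs: 3.

3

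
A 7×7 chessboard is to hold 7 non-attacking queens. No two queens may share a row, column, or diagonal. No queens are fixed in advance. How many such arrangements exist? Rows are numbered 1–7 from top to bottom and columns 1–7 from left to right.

40

Branch on row 1: col 1 → 4; col 2 → 7; col 3 → 6; col 4 → 6; col 5 → 6; col 6 → 7; col 7 → 4.
Sum: 4 + 7 + 6 + 6 + 6 + 7 + 4 = 40.
(This is the classic 7-queens count.)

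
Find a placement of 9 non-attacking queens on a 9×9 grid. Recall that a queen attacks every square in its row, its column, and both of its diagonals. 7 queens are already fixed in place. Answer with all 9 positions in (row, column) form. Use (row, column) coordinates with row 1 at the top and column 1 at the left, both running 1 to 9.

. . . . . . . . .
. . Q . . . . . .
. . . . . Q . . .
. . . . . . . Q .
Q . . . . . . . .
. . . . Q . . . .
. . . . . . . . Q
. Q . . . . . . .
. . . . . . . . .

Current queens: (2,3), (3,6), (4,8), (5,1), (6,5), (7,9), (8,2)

Row 1: attacked by (2,3)→{2,3,4}; (3,6)→{4,6,8}; (4,8)→{5,8}; (5,1)→{1,5}; (6,5)→{5}; (7,9)→{3,9}; (8,2)→{2,9}. Safe: 7. Place at column 7.
Row 9: attacked by (1,7)→{7}; (2,3)→{3}; (3,6)→{6}; (4,8)→{3,8}; (5,1)→{1,5}; (6,5)→{2,5,8}; (7,9)→{7,9}; (8,2)→{1,2,3}. Safe: 4. Place at column 4.
Columns [7, 3, 6, 8, 1, 5, 9, 2, 4], r−c [-6, -1, -3, -4, 4, 1, -2, 6, 5], r+c [8, 5, 9, 12, 6, 11, 16, 10, 13] are all distinct, so no two queens attack.

(1,7) (2,3) (3,6) (4,8) (5,1) (6,5) (7,9) (8,2) (9,4)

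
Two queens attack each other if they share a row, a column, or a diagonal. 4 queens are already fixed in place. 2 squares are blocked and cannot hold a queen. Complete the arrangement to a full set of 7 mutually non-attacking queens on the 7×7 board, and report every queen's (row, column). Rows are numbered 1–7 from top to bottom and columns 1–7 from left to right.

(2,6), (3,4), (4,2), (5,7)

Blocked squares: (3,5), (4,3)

(1,1) (2,6) (3,4) (4,2) (5,7) (6,5) (7,3)

Row 1: attacked by (2,6)→{5,6,7}; (3,4)→{2,4,6}; (4,2)→{2,5}; (5,7)→{3,7}. Safe: 1. Place at column 1.
Row 6: attacked by (1,1)→{1,6}; (2,6)→{2,6}; (3,4)→{1,4,7}; (4,2)→{2,4}; (5,7)→{6,7}. Safe: 3, 5. Place at column 5.
Row 7: attacked by (1,1)→{1,7}; (2,6)→{1,6}; (3,4)→{4}; (4,2)→{2,5}; (5,7)→{5,7}; (6,5)→{4,5,6}. Safe: 3. Place at column 3.
Columns [1, 6, 4, 2, 7, 5, 3], r−c [0, -4, -1, 2, -2, 1, 4], r+c [2, 8, 7, 6, 12, 11, 10] are all distinct, so no two queens attack.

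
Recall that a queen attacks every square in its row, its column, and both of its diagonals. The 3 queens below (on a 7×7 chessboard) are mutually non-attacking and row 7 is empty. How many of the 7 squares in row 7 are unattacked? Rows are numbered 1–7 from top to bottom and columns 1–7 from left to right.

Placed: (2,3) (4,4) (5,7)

2

(2,3) attacks row 7 at column 3.
(4,4) attacks row 7 at column 4 and diagonals 1, 7.
(5,7) attacks row 7 at column 7 and diagonals 5.
Attacked columns: {1, 3, 4, 5, 7}. Safe: {2, 6}.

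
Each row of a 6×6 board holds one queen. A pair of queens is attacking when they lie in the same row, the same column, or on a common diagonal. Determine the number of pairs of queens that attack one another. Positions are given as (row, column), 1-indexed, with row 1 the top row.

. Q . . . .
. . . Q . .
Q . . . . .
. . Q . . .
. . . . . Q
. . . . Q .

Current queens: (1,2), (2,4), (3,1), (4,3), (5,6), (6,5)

3

Same diagonal: (1,2)–(5,6) (|1−5| = |2−6| = 4); (4,3)–(6,5) (|4−6| = |3−5| = 2); (5,6)–(6,5) (|5−6| = |6−5| = 1).
Total attacking pairs: 3.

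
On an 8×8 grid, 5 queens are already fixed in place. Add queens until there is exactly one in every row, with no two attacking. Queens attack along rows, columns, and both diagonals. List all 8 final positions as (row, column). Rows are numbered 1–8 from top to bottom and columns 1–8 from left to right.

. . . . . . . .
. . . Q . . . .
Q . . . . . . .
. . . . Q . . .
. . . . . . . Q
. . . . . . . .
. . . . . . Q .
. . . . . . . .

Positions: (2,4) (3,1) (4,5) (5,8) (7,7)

Row 1: attacked by (2,4)→{3,4,5}; (3,1)→{1,3}; (4,5)→{2,5,8}; (5,8)→{4,8}; (7,7)→{1,7}. Safe: 6. Place at column 6.
Row 6: attacked by (1,6)→{1,6}; (2,4)→{4,8}; (3,1)→{1,4}; (4,5)→{3,5,7}; (5,8)→{7,8}; (7,7)→{6,7,8}. Safe: 2. Place at column 2.
Row 8: attacked by (1,6)→{6}; (2,4)→{4}; (3,1)→{1,6}; (4,5)→{1,5}; (5,8)→{5,8}; (6,2)→{2,4}; (7,7)→{6,7,8}. Safe: 3. Place at column 3.
Columns [6, 4, 1, 5, 8, 2, 7, 3], r−c [-5, -2, 2, -1, -3, 4, 0, 5], r+c [7, 6, 4, 9, 13, 8, 14, 11] are all distinct, so no two queens attack.

(1,6) (2,4) (3,1) (4,5) (5,8) (6,2) (7,7) (8,3)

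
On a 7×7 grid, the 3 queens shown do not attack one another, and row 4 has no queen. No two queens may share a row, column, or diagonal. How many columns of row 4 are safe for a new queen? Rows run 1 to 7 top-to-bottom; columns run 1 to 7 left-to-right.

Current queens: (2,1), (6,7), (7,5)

(2,1) attacks row 4 at column 1 and diagonals 3.
(6,7) attacks row 4 at column 7 and diagonals 5.
(7,5) attacks row 4 at column 5 and diagonals 2.
Attacked columns: {1, 2, 3, 5, 7}. Safe: {4, 6}.

2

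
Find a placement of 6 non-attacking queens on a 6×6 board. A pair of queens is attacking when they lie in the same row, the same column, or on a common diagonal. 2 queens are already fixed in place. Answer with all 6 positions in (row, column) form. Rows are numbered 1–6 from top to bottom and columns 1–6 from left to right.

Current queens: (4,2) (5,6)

Row 1: attacked by (4,2)→{2,5}; (5,6)→{2,6}. Safe: 1, 3, 4. Place at column 4.
Row 2: attacked by (1,4)→{3,4,5}; (4,2)→{2,4}; (5,6)→{3,6}. Safe: 1. Place at column 1.
Row 3: attacked by (1,4)→{2,4,6}; (2,1)→{1,2}; (4,2)→{1,2,3}; (5,6)→{4,6}. Safe: 5. Place at column 5.
Row 6: attacked by (1,4)→{4}; (2,1)→{1,5}; (3,5)→{2,5}; (4,2)→{2,4}; (5,6)→{5,6}. Safe: 3. Place at column 3.
Columns [4, 1, 5, 2, 6, 3], r−c [-3, 1, -2, 2, -1, 3], r+c [5, 3, 8, 6, 11, 9] are all distinct, so no two queens attack.

(1,4) (2,1) (3,5) (4,2) (5,6) (6,3)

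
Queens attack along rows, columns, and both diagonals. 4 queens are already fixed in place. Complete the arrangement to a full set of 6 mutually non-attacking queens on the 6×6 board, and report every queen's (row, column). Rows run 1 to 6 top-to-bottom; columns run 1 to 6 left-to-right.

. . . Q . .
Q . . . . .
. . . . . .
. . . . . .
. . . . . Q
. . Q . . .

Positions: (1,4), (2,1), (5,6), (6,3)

(1,4) (2,1) (3,5) (4,2) (5,6) (6,3)

Row 3: attacked by (1,4)→{2,4,6}; (2,1)→{1,2}; (5,6)→{4,6}; (6,3)→{3,6}. Safe: 5. Place at column 5.
Row 4: attacked by (1,4)→{1,4}; (2,1)→{1,3}; (3,5)→{4,5,6}; (5,6)→{5,6}; (6,3)→{1,3,5}. Safe: 2. Place at column 2.
Columns [4, 1, 5, 2, 6, 3], r−c [-3, 1, -2, 2, -1, 3], r+c [5, 3, 8, 6, 11, 9] are all distinct, so no two queens attack.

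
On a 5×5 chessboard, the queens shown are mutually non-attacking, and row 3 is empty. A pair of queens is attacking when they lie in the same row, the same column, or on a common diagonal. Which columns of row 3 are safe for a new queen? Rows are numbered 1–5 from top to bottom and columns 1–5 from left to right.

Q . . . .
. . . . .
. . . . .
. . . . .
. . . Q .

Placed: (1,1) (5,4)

(1,1) attacks row 3 at column 1 and diagonals 3.
(5,4) attacks row 3 at column 4 and diagonals 2.
Attacked columns: {1, 2, 3, 4}. Safe: {5}.

columns 5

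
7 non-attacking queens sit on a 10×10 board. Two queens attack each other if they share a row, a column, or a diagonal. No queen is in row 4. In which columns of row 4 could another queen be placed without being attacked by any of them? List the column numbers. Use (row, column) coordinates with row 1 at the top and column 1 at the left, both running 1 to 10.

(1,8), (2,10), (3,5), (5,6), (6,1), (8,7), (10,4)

columns 2, 9

(1,8) attacks row 4 at column 8 and diagonals 5.
(2,10) attacks row 4 at column 10 and diagonals 8.
(3,5) attacks row 4 at column 5 and diagonals 4, 6.
(5,6) attacks row 4 at column 6 and diagonals 5, 7.
(6,1) attacks row 4 at column 1 and diagonals 3.
(8,7) attacks row 4 at column 7 and diagonals 3.
(10,4) attacks row 4 at column 4 and diagonals 10.
Attacked columns: {1, 3, 4, 5, 6, 7, 8, 10}. Safe: {2, 9}.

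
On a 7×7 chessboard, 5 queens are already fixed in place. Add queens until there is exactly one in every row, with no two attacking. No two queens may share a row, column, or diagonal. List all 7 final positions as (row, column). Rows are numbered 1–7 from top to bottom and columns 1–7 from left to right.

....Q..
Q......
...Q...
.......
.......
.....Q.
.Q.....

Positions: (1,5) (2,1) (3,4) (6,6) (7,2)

Row 4: attacked by (1,5)→{2,5}; (2,1)→{1,3}; (3,4)→{3,4,5}; (6,6)→{4,6}; (7,2)→{2,5}. Safe: 7. Place at column 7.
Row 5: attacked by (1,5)→{1,5}; (2,1)→{1,4}; (3,4)→{2,4,6}; (4,7)→{6,7}; (6,6)→{5,6,7}; (7,2)→{2,4}. Safe: 3. Place at column 3.
Columns [5, 1, 4, 7, 3, 6, 2], r−c [-4, 1, -1, -3, 2, 0, 5], r+c [6, 3, 7, 11, 8, 12, 9] are all distinct, so no two queens attack.

(1,5) (2,1) (3,4) (4,7) (5,3) (6,6) (7,2)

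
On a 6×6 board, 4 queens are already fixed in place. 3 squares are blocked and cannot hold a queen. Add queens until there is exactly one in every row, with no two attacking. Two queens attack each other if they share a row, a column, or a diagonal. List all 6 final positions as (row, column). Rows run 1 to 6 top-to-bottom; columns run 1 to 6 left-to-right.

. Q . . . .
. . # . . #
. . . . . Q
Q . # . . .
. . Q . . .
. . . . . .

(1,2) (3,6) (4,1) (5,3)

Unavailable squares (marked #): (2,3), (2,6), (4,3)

(1,2) (2,4) (3,6) (4,1) (5,3) (6,5)

Row 2: attacked by (1,2)→{1,2,3}; (3,6)→{5,6}; (4,1)→{1,3}; (5,3)→{3,6}. Blocked: 3,6. Safe: 4. Place at column 4.
Row 6: attacked by (1,2)→{2}; (2,4)→{4}; (3,6)→{3,6}; (4,1)→{1,3}; (5,3)→{2,3,4}. Safe: 5. Place at column 5.
Columns [2, 4, 6, 1, 3, 5], r−c [-1, -2, -3, 3, 2, 1], r+c [3, 6, 9, 5, 8, 11] are all distinct, so no two queens attack.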